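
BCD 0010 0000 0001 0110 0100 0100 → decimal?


Each 4-bit group → digit:
  0010 → 2
  0000 → 0
  0001 → 1
  0110 → 6
  0100 → 4
  0100 → 4
= 201644


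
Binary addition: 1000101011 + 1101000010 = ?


Align and add column by column (LSB to MSB, carry propagating):
  01000101011
+ 01101000010
  -----------
  col 0: 1 + 0 + 0 (carry in) = 1 → bit 1, carry out 0
  col 1: 1 + 1 + 0 (carry in) = 2 → bit 0, carry out 1
  col 2: 0 + 0 + 1 (carry in) = 1 → bit 1, carry out 0
  col 3: 1 + 0 + 0 (carry in) = 1 → bit 1, carry out 0
  col 4: 0 + 0 + 0 (carry in) = 0 → bit 0, carry out 0
  col 5: 1 + 0 + 0 (carry in) = 1 → bit 1, carry out 0
  col 6: 0 + 1 + 0 (carry in) = 1 → bit 1, carry out 0
  col 7: 0 + 0 + 0 (carry in) = 0 → bit 0, carry out 0
  col 8: 0 + 1 + 0 (carry in) = 1 → bit 1, carry out 0
  col 9: 1 + 1 + 0 (carry in) = 2 → bit 0, carry out 1
  col 10: 0 + 0 + 1 (carry in) = 1 → bit 1, carry out 0
Reading bits MSB→LSB: 10101101101
Strip leading zeros: 10101101101
= 10101101101


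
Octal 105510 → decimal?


Positional values:
Position 0: 0 × 8^0 = 0
Position 1: 1 × 8^1 = 8
Position 2: 5 × 8^2 = 320
Position 3: 5 × 8^3 = 2560
Position 4: 0 × 8^4 = 0
Position 5: 1 × 8^5 = 32768
Sum = 0 + 8 + 320 + 2560 + 0 + 32768
= 35656


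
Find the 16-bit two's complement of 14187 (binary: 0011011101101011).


Original: 0011011101101011
Step 1 - Invert all bits: 1100100010010100
Step 2 - Add 1: 1100100010010100 + 1
= 1100100010010101 (represents -14187)


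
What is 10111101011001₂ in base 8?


Group into 3-bit groups: 010111101011001
  010 = 2
  111 = 7
  101 = 5
  011 = 3
  001 = 1
= 0o27531


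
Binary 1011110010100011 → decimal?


Positional values:
Bit 0: 1 × 2^0 = 1
Bit 1: 1 × 2^1 = 2
Bit 5: 1 × 2^5 = 32
Bit 7: 1 × 2^7 = 128
Bit 10: 1 × 2^10 = 1024
Bit 11: 1 × 2^11 = 2048
Bit 12: 1 × 2^12 = 4096
Bit 13: 1 × 2^13 = 8192
Bit 15: 1 × 2^15 = 32768
Sum = 1 + 2 + 32 + 128 + 1024 + 2048 + 4096 + 8192 + 32768
= 48291


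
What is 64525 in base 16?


Divide by 16 repeatedly:
64525 ÷ 16 = 4032 remainder 13 (D)
4032 ÷ 16 = 252 remainder 0 (0)
252 ÷ 16 = 15 remainder 12 (C)
15 ÷ 16 = 0 remainder 15 (F)
Reading remainders bottom-up:
= 0xFC0D


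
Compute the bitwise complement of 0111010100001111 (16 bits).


Original: 0111010100001111
Invert all bits:
  bit 0: 0 → 1
  bit 1: 1 → 0
  bit 2: 1 → 0
  bit 3: 1 → 0
  bit 4: 0 → 1
  bit 5: 1 → 0
  bit 6: 0 → 1
  bit 7: 1 → 0
  bit 8: 0 → 1
  bit 9: 0 → 1
  bit 10: 0 → 1
  bit 11: 0 → 1
  bit 12: 1 → 0
  bit 13: 1 → 0
  bit 14: 1 → 0
  bit 15: 1 → 0
= 1000101011110000


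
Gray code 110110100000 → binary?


Gray code: 110110100000
MSB stays the same: 1
Each subsequent bit = prev_binary XOR current_gray:
  B[1] = 1 XOR 1 = 0
  B[2] = 0 XOR 0 = 0
  B[3] = 0 XOR 1 = 1
  B[4] = 1 XOR 1 = 0
  B[5] = 0 XOR 0 = 0
  B[6] = 0 XOR 1 = 1
  B[7] = 1 XOR 0 = 1
  B[8] = 1 XOR 0 = 1
  B[9] = 1 XOR 0 = 1
  B[10] = 1 XOR 0 = 1
  B[11] = 1 XOR 0 = 1
= 100100111111 (2367 decimal)


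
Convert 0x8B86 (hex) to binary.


Each hex digit → 4 binary bits:
  8 = 1000
  B = 1011
  8 = 1000
  6 = 0110
Concatenate: 1000 1011 1000 0110
= 1000101110000110


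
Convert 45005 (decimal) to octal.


Divide by 8 repeatedly:
45005 ÷ 8 = 5625 remainder 5
5625 ÷ 8 = 703 remainder 1
703 ÷ 8 = 87 remainder 7
87 ÷ 8 = 10 remainder 7
10 ÷ 8 = 1 remainder 2
1 ÷ 8 = 0 remainder 1
Reading remainders bottom-up:
= 0o127715


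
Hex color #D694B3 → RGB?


Hex: #D694B3
R = D6₁₆ = 214
G = 94₁₆ = 148
B = B3₁₆ = 179
= RGB(214, 148, 179)


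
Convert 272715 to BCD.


Each digit → 4-bit binary:
  2 → 0010
  7 → 0111
  2 → 0010
  7 → 0111
  1 → 0001
  5 → 0101
= 0010 0111 0010 0111 0001 0101


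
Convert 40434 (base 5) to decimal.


Positional values (base 5):
  4 × 5^0 = 4 × 1 = 4
  3 × 5^1 = 3 × 5 = 15
  4 × 5^2 = 4 × 25 = 100
  0 × 5^3 = 0 × 125 = 0
  4 × 5^4 = 4 × 625 = 2500
Sum = 4 + 15 + 100 + 0 + 2500
= 2619


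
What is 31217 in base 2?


Divide by 2 repeatedly:
31217 ÷ 2 = 15608 remainder 1
15608 ÷ 2 = 7804 remainder 0
7804 ÷ 2 = 3902 remainder 0
3902 ÷ 2 = 1951 remainder 0
1951 ÷ 2 = 975 remainder 1
975 ÷ 2 = 487 remainder 1
487 ÷ 2 = 243 remainder 1
243 ÷ 2 = 121 remainder 1
121 ÷ 2 = 60 remainder 1
60 ÷ 2 = 30 remainder 0
30 ÷ 2 = 15 remainder 0
15 ÷ 2 = 7 remainder 1
7 ÷ 2 = 3 remainder 1
3 ÷ 2 = 1 remainder 1
1 ÷ 2 = 0 remainder 1
Reading remainders bottom-up:
= 111100111110001


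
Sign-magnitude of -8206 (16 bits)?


Sign bit: 1 (negative)
Magnitude: 8206 = 010000000001110
= 1010000000001110


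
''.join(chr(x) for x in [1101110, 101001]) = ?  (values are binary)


Codes (binary): 1101110 101001
Per-code ASCII lookup:
  1101110 = 110  (range 97-122: lowercase, 110 - 97 = 13) → 'n'
  101001 = 41  (special character) → ')'
= 'n)'


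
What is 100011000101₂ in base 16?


Group into 4-bit nibbles: 100011000101
  1000 = 8
  1100 = C
  0101 = 5
= 0x8C5


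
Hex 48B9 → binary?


Each hex digit → 4 binary bits:
  4 = 0100
  8 = 1000
  B = 1011
  9 = 1001
Concatenate: 0100 1000 1011 1001
= 0100100010111001


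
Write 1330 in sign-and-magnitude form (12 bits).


Sign bit: 0 (positive)
Magnitude: 1330 = 10100110010
= 010100110010


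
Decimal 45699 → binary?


Divide by 2 repeatedly:
45699 ÷ 2 = 22849 remainder 1
22849 ÷ 2 = 11424 remainder 1
11424 ÷ 2 = 5712 remainder 0
5712 ÷ 2 = 2856 remainder 0
2856 ÷ 2 = 1428 remainder 0
1428 ÷ 2 = 714 remainder 0
714 ÷ 2 = 357 remainder 0
357 ÷ 2 = 178 remainder 1
178 ÷ 2 = 89 remainder 0
89 ÷ 2 = 44 remainder 1
44 ÷ 2 = 22 remainder 0
22 ÷ 2 = 11 remainder 0
11 ÷ 2 = 5 remainder 1
5 ÷ 2 = 2 remainder 1
2 ÷ 2 = 1 remainder 0
1 ÷ 2 = 0 remainder 1
Reading remainders bottom-up:
= 1011001010000011


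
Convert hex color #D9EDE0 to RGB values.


Hex: #D9EDE0
R = D9₁₆ = 217
G = ED₁₆ = 237
B = E0₁₆ = 224
= RGB(217, 237, 224)


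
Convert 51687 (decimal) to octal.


Divide by 8 repeatedly:
51687 ÷ 8 = 6460 remainder 7
6460 ÷ 8 = 807 remainder 4
807 ÷ 8 = 100 remainder 7
100 ÷ 8 = 12 remainder 4
12 ÷ 8 = 1 remainder 4
1 ÷ 8 = 0 remainder 1
Reading remainders bottom-up:
= 0o144747


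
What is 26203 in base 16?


Divide by 16 repeatedly:
26203 ÷ 16 = 1637 remainder 11 (B)
1637 ÷ 16 = 102 remainder 5 (5)
102 ÷ 16 = 6 remainder 6 (6)
6 ÷ 16 = 0 remainder 6 (6)
Reading remainders bottom-up:
= 0x665B


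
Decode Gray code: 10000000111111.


Gray code: 10000000111111
MSB stays the same: 1
Each subsequent bit = prev_binary XOR current_gray:
  B[1] = 1 XOR 0 = 1
  B[2] = 1 XOR 0 = 1
  B[3] = 1 XOR 0 = 1
  B[4] = 1 XOR 0 = 1
  B[5] = 1 XOR 0 = 1
  B[6] = 1 XOR 0 = 1
  B[7] = 1 XOR 0 = 1
  B[8] = 1 XOR 1 = 0
  B[9] = 0 XOR 1 = 1
  B[10] = 1 XOR 1 = 0
  B[11] = 0 XOR 1 = 1
  B[12] = 1 XOR 1 = 0
  B[13] = 0 XOR 1 = 1
= 11111111010101 (16341 decimal)


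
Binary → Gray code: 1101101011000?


Binary: 1101101011000
Gray code: G = B XOR (B >> 1)
B >> 1 = 0110110101100
1101101011000 XOR 0110110101100:
  1 XOR 0 = 1
  1 XOR 1 = 0
  0 XOR 1 = 1
  1 XOR 0 = 1
  1 XOR 1 = 0
  0 XOR 1 = 1
  1 XOR 0 = 1
  0 XOR 1 = 1
  1 XOR 0 = 1
  1 XOR 1 = 0
  0 XOR 1 = 1
  0 XOR 0 = 0
  0 XOR 0 = 0
= 1011011110100


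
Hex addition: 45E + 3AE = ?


Align and add column by column (LSB to MSB, each column mod 16 with carry):
  045E
+ 03AE
  ----
  col 0: E(14) + E(14) + 0 (carry in) = 28 → C(12), carry out 1
  col 1: 5(5) + A(10) + 1 (carry in) = 16 → 0(0), carry out 1
  col 2: 4(4) + 3(3) + 1 (carry in) = 8 → 8(8), carry out 0
  col 3: 0(0) + 0(0) + 0 (carry in) = 0 → 0(0), carry out 0
Reading digits MSB→LSB: 080C
Strip leading zeros: 80C
= 0x80C


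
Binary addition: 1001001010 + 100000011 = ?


Align and add column by column (LSB to MSB, carry propagating):
  01001001010
+ 00100000011
  -----------
  col 0: 0 + 1 + 0 (carry in) = 1 → bit 1, carry out 0
  col 1: 1 + 1 + 0 (carry in) = 2 → bit 0, carry out 1
  col 2: 0 + 0 + 1 (carry in) = 1 → bit 1, carry out 0
  col 3: 1 + 0 + 0 (carry in) = 1 → bit 1, carry out 0
  col 4: 0 + 0 + 0 (carry in) = 0 → bit 0, carry out 0
  col 5: 0 + 0 + 0 (carry in) = 0 → bit 0, carry out 0
  col 6: 1 + 0 + 0 (carry in) = 1 → bit 1, carry out 0
  col 7: 0 + 0 + 0 (carry in) = 0 → bit 0, carry out 0
  col 8: 0 + 1 + 0 (carry in) = 1 → bit 1, carry out 0
  col 9: 1 + 0 + 0 (carry in) = 1 → bit 1, carry out 0
  col 10: 0 + 0 + 0 (carry in) = 0 → bit 0, carry out 0
Reading bits MSB→LSB: 01101001101
Strip leading zeros: 1101001101
= 1101001101


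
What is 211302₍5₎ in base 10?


Positional values (base 5):
  2 × 5^0 = 2 × 1 = 2
  0 × 5^1 = 0 × 5 = 0
  3 × 5^2 = 3 × 25 = 75
  1 × 5^3 = 1 × 125 = 125
  1 × 5^4 = 1 × 625 = 625
  2 × 5^5 = 2 × 3125 = 6250
Sum = 2 + 0 + 75 + 125 + 625 + 6250
= 7077


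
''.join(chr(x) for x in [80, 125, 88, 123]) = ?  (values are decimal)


Codes (decimal): 80 125 88 123
Per-code ASCII lookup:
  80  (range 65-90: uppercase, 80 - 65 = 15) → 'P'
  125  (special character) → '}'
  88  (range 65-90: uppercase, 88 - 65 = 23) → 'X'
  123  (special character) → '{'
= 'P}X{'


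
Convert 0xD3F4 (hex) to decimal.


Positional values:
Position 0: 4 × 16^0 = 4 × 1 = 4
Position 1: F × 16^1 = 15 × 16 = 240
Position 2: 3 × 16^2 = 3 × 256 = 768
Position 3: D × 16^3 = 13 × 4096 = 53248
Sum = 4 + 240 + 768 + 53248
= 54260


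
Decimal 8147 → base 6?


Divide by 6 repeatedly:
8147 ÷ 6 = 1357 remainder 5
1357 ÷ 6 = 226 remainder 1
226 ÷ 6 = 37 remainder 4
37 ÷ 6 = 6 remainder 1
6 ÷ 6 = 1 remainder 0
1 ÷ 6 = 0 remainder 1
Reading remainders bottom-up:
= 101415


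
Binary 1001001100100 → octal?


Group into 3-bit groups: 001001001100100
  001 = 1
  001 = 1
  001 = 1
  100 = 4
  100 = 4
= 0o11144


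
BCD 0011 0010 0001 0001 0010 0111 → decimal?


Each 4-bit group → digit:
  0011 → 3
  0010 → 2
  0001 → 1
  0001 → 1
  0010 → 2
  0111 → 7
= 321127


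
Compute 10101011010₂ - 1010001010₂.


Align and subtract column by column (LSB to MSB, borrowing when needed):
  10101011010
- 01010001010
  -----------
  col 0: (0 - 0 borrow-in) - 0 → 0 - 0 = 0, borrow out 0
  col 1: (1 - 0 borrow-in) - 1 → 1 - 1 = 0, borrow out 0
  col 2: (0 - 0 borrow-in) - 0 → 0 - 0 = 0, borrow out 0
  col 3: (1 - 0 borrow-in) - 1 → 1 - 1 = 0, borrow out 0
  col 4: (1 - 0 borrow-in) - 0 → 1 - 0 = 1, borrow out 0
  col 5: (0 - 0 borrow-in) - 0 → 0 - 0 = 0, borrow out 0
  col 6: (1 - 0 borrow-in) - 0 → 1 - 0 = 1, borrow out 0
  col 7: (0 - 0 borrow-in) - 1 → borrow from next column: (0+2) - 1 = 1, borrow out 1
  col 8: (1 - 1 borrow-in) - 0 → 0 - 0 = 0, borrow out 0
  col 9: (0 - 0 borrow-in) - 1 → borrow from next column: (0+2) - 1 = 1, borrow out 1
  col 10: (1 - 1 borrow-in) - 0 → 0 - 0 = 0, borrow out 0
Reading bits MSB→LSB: 01011010000
Strip leading zeros: 1011010000
= 1011010000


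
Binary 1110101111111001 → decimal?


Positional values:
Bit 0: 1 × 2^0 = 1
Bit 3: 1 × 2^3 = 8
Bit 4: 1 × 2^4 = 16
Bit 5: 1 × 2^5 = 32
Bit 6: 1 × 2^6 = 64
Bit 7: 1 × 2^7 = 128
Bit 8: 1 × 2^8 = 256
Bit 9: 1 × 2^9 = 512
Bit 11: 1 × 2^11 = 2048
Bit 13: 1 × 2^13 = 8192
Bit 14: 1 × 2^14 = 16384
Bit 15: 1 × 2^15 = 32768
Sum = 1 + 8 + 16 + 32 + 64 + 128 + 256 + 512 + 2048 + 8192 + 16384 + 32768
= 60409


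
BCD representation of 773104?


Each digit → 4-bit binary:
  7 → 0111
  7 → 0111
  3 → 0011
  1 → 0001
  0 → 0000
  4 → 0100
= 0111 0111 0011 0001 0000 0100


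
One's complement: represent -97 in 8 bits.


Original: 01100001
Invert all bits:
  bit 0: 0 → 1
  bit 1: 1 → 0
  bit 2: 1 → 0
  bit 3: 0 → 1
  bit 4: 0 → 1
  bit 5: 0 → 1
  bit 6: 0 → 1
  bit 7: 1 → 0
= 10011110


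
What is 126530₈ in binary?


Each octal digit → 3 binary bits:
  1 = 001
  2 = 010
  6 = 110
  5 = 101
  3 = 011
  0 = 000
Concatenate: 001 010 110 101 011 000
= 001010110101011000


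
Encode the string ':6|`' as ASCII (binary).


String: ':6|`'  (4 characters)
Per-character ASCII lookup:
  ':': special character: ':' = 58 → 111010
  '6': digits start at 48: '6' = 48 + 6 = 54 → 110110
  '|': special character: '|' = 124 → 1111100
  '`': special character: '`' = 96 → 1100000
= 111010 110110 1111100 1100000


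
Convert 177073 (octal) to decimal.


Positional values:
Position 0: 3 × 8^0 = 3
Position 1: 7 × 8^1 = 56
Position 2: 0 × 8^2 = 0
Position 3: 7 × 8^3 = 3584
Position 4: 7 × 8^4 = 28672
Position 5: 1 × 8^5 = 32768
Sum = 3 + 56 + 0 + 3584 + 28672 + 32768
= 65083


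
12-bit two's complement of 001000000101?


Original: 001000000101
Step 1 - Invert all bits: 110111111010
Step 2 - Add 1: 110111111010 + 1
= 110111111011 (represents -517)


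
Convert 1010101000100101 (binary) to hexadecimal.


Group into 4-bit nibbles: 1010101000100101
  1010 = A
  1010 = A
  0010 = 2
  0101 = 5
= 0xAA25


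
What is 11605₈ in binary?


Each octal digit → 3 binary bits:
  1 = 001
  1 = 001
  6 = 110
  0 = 000
  5 = 101
Concatenate: 001 001 110 000 101
= 001001110000101


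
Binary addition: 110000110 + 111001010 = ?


Align and add column by column (LSB to MSB, carry propagating):
  0110000110
+ 0111001010
  ----------
  col 0: 0 + 0 + 0 (carry in) = 0 → bit 0, carry out 0
  col 1: 1 + 1 + 0 (carry in) = 2 → bit 0, carry out 1
  col 2: 1 + 0 + 1 (carry in) = 2 → bit 0, carry out 1
  col 3: 0 + 1 + 1 (carry in) = 2 → bit 0, carry out 1
  col 4: 0 + 0 + 1 (carry in) = 1 → bit 1, carry out 0
  col 5: 0 + 0 + 0 (carry in) = 0 → bit 0, carry out 0
  col 6: 0 + 1 + 0 (carry in) = 1 → bit 1, carry out 0
  col 7: 1 + 1 + 0 (carry in) = 2 → bit 0, carry out 1
  col 8: 1 + 1 + 1 (carry in) = 3 → bit 1, carry out 1
  col 9: 0 + 0 + 1 (carry in) = 1 → bit 1, carry out 0
Reading bits MSB→LSB: 1101010000
Strip leading zeros: 1101010000
= 1101010000


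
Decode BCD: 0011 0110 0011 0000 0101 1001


Each 4-bit group → digit:
  0011 → 3
  0110 → 6
  0011 → 3
  0000 → 0
  0101 → 5
  1001 → 9
= 363059


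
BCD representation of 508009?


Each digit → 4-bit binary:
  5 → 0101
  0 → 0000
  8 → 1000
  0 → 0000
  0 → 0000
  9 → 1001
= 0101 0000 1000 0000 0000 1001


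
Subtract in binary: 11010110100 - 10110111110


Align and subtract column by column (LSB to MSB, borrowing when needed):
  11010110100
- 10110111110
  -----------
  col 0: (0 - 0 borrow-in) - 0 → 0 - 0 = 0, borrow out 0
  col 1: (0 - 0 borrow-in) - 1 → borrow from next column: (0+2) - 1 = 1, borrow out 1
  col 2: (1 - 1 borrow-in) - 1 → borrow from next column: (0+2) - 1 = 1, borrow out 1
  col 3: (0 - 1 borrow-in) - 1 → borrow from next column: (-1+2) - 1 = 0, borrow out 1
  col 4: (1 - 1 borrow-in) - 1 → borrow from next column: (0+2) - 1 = 1, borrow out 1
  col 5: (1 - 1 borrow-in) - 1 → borrow from next column: (0+2) - 1 = 1, borrow out 1
  col 6: (0 - 1 borrow-in) - 0 → borrow from next column: (-1+2) - 0 = 1, borrow out 1
  col 7: (1 - 1 borrow-in) - 1 → borrow from next column: (0+2) - 1 = 1, borrow out 1
  col 8: (0 - 1 borrow-in) - 1 → borrow from next column: (-1+2) - 1 = 0, borrow out 1
  col 9: (1 - 1 borrow-in) - 0 → 0 - 0 = 0, borrow out 0
  col 10: (1 - 0 borrow-in) - 1 → 1 - 1 = 0, borrow out 0
Reading bits MSB→LSB: 00011110110
Strip leading zeros: 11110110
= 11110110


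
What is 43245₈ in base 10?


Positional values:
Position 0: 5 × 8^0 = 5
Position 1: 4 × 8^1 = 32
Position 2: 2 × 8^2 = 128
Position 3: 3 × 8^3 = 1536
Position 4: 4 × 8^4 = 16384
Sum = 5 + 32 + 128 + 1536 + 16384
= 18085


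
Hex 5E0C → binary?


Each hex digit → 4 binary bits:
  5 = 0101
  E = 1110
  0 = 0000
  C = 1100
Concatenate: 0101 1110 0000 1100
= 0101111000001100


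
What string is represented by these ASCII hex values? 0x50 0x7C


Codes (hex): 0x50 0x7C
Per-code ASCII lookup:
  0x50 = 80  (range 65-90: uppercase, 80 - 65 = 15) → 'P'
  0x7C = 124  (special character) → '|'
= 'P|'


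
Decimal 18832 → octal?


Divide by 8 repeatedly:
18832 ÷ 8 = 2354 remainder 0
2354 ÷ 8 = 294 remainder 2
294 ÷ 8 = 36 remainder 6
36 ÷ 8 = 4 remainder 4
4 ÷ 8 = 0 remainder 4
Reading remainders bottom-up:
= 0o44620


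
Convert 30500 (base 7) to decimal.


Positional values (base 7):
  0 × 7^0 = 0 × 1 = 0
  0 × 7^1 = 0 × 7 = 0
  5 × 7^2 = 5 × 49 = 245
  0 × 7^3 = 0 × 343 = 0
  3 × 7^4 = 3 × 2401 = 7203
Sum = 0 + 0 + 245 + 0 + 7203
= 7448


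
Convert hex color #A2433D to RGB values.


Hex: #A2433D
R = A2₁₆ = 162
G = 43₁₆ = 67
B = 3D₁₆ = 61
= RGB(162, 67, 61)


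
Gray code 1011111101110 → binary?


Gray code: 1011111101110
MSB stays the same: 1
Each subsequent bit = prev_binary XOR current_gray:
  B[1] = 1 XOR 0 = 1
  B[2] = 1 XOR 1 = 0
  B[3] = 0 XOR 1 = 1
  B[4] = 1 XOR 1 = 0
  B[5] = 0 XOR 1 = 1
  B[6] = 1 XOR 1 = 0
  B[7] = 0 XOR 1 = 1
  B[8] = 1 XOR 0 = 1
  B[9] = 1 XOR 1 = 0
  B[10] = 0 XOR 1 = 1
  B[11] = 1 XOR 1 = 0
  B[12] = 0 XOR 0 = 0
= 1101010110100 (6836 decimal)


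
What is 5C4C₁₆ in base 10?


Positional values:
Position 0: C × 16^0 = 12 × 1 = 12
Position 1: 4 × 16^1 = 4 × 16 = 64
Position 2: C × 16^2 = 12 × 256 = 3072
Position 3: 5 × 16^3 = 5 × 4096 = 20480
Sum = 12 + 64 + 3072 + 20480
= 23628


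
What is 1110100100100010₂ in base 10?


Positional values:
Bit 1: 1 × 2^1 = 2
Bit 5: 1 × 2^5 = 32
Bit 8: 1 × 2^8 = 256
Bit 11: 1 × 2^11 = 2048
Bit 13: 1 × 2^13 = 8192
Bit 14: 1 × 2^14 = 16384
Bit 15: 1 × 2^15 = 32768
Sum = 2 + 32 + 256 + 2048 + 8192 + 16384 + 32768
= 59682


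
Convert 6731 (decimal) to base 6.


Divide by 6 repeatedly:
6731 ÷ 6 = 1121 remainder 5
1121 ÷ 6 = 186 remainder 5
186 ÷ 6 = 31 remainder 0
31 ÷ 6 = 5 remainder 1
5 ÷ 6 = 0 remainder 5
Reading remainders bottom-up:
= 51055


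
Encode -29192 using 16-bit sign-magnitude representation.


Sign bit: 1 (negative)
Magnitude: 29192 = 111001000001000
= 1111001000001000


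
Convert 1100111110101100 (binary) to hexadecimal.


Group into 4-bit nibbles: 1100111110101100
  1100 = C
  1111 = F
  1010 = A
  1100 = C
= 0xCFAC


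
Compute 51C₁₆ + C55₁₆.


Align and add column by column (LSB to MSB, each column mod 16 with carry):
  051C
+ 0C55
  ----
  col 0: C(12) + 5(5) + 0 (carry in) = 17 → 1(1), carry out 1
  col 1: 1(1) + 5(5) + 1 (carry in) = 7 → 7(7), carry out 0
  col 2: 5(5) + C(12) + 0 (carry in) = 17 → 1(1), carry out 1
  col 3: 0(0) + 0(0) + 1 (carry in) = 1 → 1(1), carry out 0
Reading digits MSB→LSB: 1171
Strip leading zeros: 1171
= 0x1171


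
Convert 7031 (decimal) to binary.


Divide by 2 repeatedly:
7031 ÷ 2 = 3515 remainder 1
3515 ÷ 2 = 1757 remainder 1
1757 ÷ 2 = 878 remainder 1
878 ÷ 2 = 439 remainder 0
439 ÷ 2 = 219 remainder 1
219 ÷ 2 = 109 remainder 1
109 ÷ 2 = 54 remainder 1
54 ÷ 2 = 27 remainder 0
27 ÷ 2 = 13 remainder 1
13 ÷ 2 = 6 remainder 1
6 ÷ 2 = 3 remainder 0
3 ÷ 2 = 1 remainder 1
1 ÷ 2 = 0 remainder 1
Reading remainders bottom-up:
= 1101101110111


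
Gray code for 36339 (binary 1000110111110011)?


Binary: 1000110111110011
Gray code: G = B XOR (B >> 1)
B >> 1 = 0100011011111001
1000110111110011 XOR 0100011011111001:
  1 XOR 0 = 1
  0 XOR 1 = 1
  0 XOR 0 = 0
  0 XOR 0 = 0
  1 XOR 0 = 1
  1 XOR 1 = 0
  0 XOR 1 = 1
  1 XOR 0 = 1
  1 XOR 1 = 0
  1 XOR 1 = 0
  1 XOR 1 = 0
  1 XOR 1 = 0
  0 XOR 1 = 1
  0 XOR 0 = 0
  1 XOR 0 = 1
  1 XOR 1 = 0
= 1100101100001010


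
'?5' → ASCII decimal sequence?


String: '?5'  (2 characters)
Per-character ASCII lookup:
  '?': special character: '?' = 63
  '5': digits start at 48: '5' = 48 + 5 = 53
= 63 53


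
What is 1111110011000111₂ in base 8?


Group into 3-bit groups: 001111110011000111
  001 = 1
  111 = 7
  110 = 6
  011 = 3
  000 = 0
  111 = 7
= 0o176307


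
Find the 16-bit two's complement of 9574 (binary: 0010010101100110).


Original: 0010010101100110
Step 1 - Invert all bits: 1101101010011001
Step 2 - Add 1: 1101101010011001 + 1
= 1101101010011010 (represents -9574)


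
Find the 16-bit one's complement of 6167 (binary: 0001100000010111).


Original: 0001100000010111
Invert all bits:
  bit 0: 0 → 1
  bit 1: 0 → 1
  bit 2: 0 → 1
  bit 3: 1 → 0
  bit 4: 1 → 0
  bit 5: 0 → 1
  bit 6: 0 → 1
  bit 7: 0 → 1
  bit 8: 0 → 1
  bit 9: 0 → 1
  bit 10: 0 → 1
  bit 11: 1 → 0
  bit 12: 0 → 1
  bit 13: 1 → 0
  bit 14: 1 → 0
  bit 15: 1 → 0
= 1110011111101000


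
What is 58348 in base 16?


Divide by 16 repeatedly:
58348 ÷ 16 = 3646 remainder 12 (C)
3646 ÷ 16 = 227 remainder 14 (E)
227 ÷ 16 = 14 remainder 3 (3)
14 ÷ 16 = 0 remainder 14 (E)
Reading remainders bottom-up:
= 0xE3EC


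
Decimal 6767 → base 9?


Divide by 9 repeatedly:
6767 ÷ 9 = 751 remainder 8
751 ÷ 9 = 83 remainder 4
83 ÷ 9 = 9 remainder 2
9 ÷ 9 = 1 remainder 0
1 ÷ 9 = 0 remainder 1
Reading remainders bottom-up:
= 10248


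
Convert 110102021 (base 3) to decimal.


Positional values (base 3):
  1 × 3^0 = 1 × 1 = 1
  2 × 3^1 = 2 × 3 = 6
  0 × 3^2 = 0 × 9 = 0
  2 × 3^3 = 2 × 27 = 54
  0 × 3^4 = 0 × 81 = 0
  1 × 3^5 = 1 × 243 = 243
  0 × 3^6 = 0 × 729 = 0
  1 × 3^7 = 1 × 2187 = 2187
  1 × 3^8 = 1 × 6561 = 6561
Sum = 1 + 6 + 0 + 54 + 0 + 243 + 0 + 2187 + 6561
= 9052


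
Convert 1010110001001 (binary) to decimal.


Positional values:
Bit 0: 1 × 2^0 = 1
Bit 3: 1 × 2^3 = 8
Bit 7: 1 × 2^7 = 128
Bit 8: 1 × 2^8 = 256
Bit 10: 1 × 2^10 = 1024
Bit 12: 1 × 2^12 = 4096
Sum = 1 + 8 + 128 + 256 + 1024 + 4096
= 5513


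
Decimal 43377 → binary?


Divide by 2 repeatedly:
43377 ÷ 2 = 21688 remainder 1
21688 ÷ 2 = 10844 remainder 0
10844 ÷ 2 = 5422 remainder 0
5422 ÷ 2 = 2711 remainder 0
2711 ÷ 2 = 1355 remainder 1
1355 ÷ 2 = 677 remainder 1
677 ÷ 2 = 338 remainder 1
338 ÷ 2 = 169 remainder 0
169 ÷ 2 = 84 remainder 1
84 ÷ 2 = 42 remainder 0
42 ÷ 2 = 21 remainder 0
21 ÷ 2 = 10 remainder 1
10 ÷ 2 = 5 remainder 0
5 ÷ 2 = 2 remainder 1
2 ÷ 2 = 1 remainder 0
1 ÷ 2 = 0 remainder 1
Reading remainders bottom-up:
= 1010100101110001


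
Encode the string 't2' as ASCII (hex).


String: 't2'  (2 characters)
Per-character ASCII lookup:
  't': lowercase starts at 97: 't' = 97 + 19 = 116 → 0x74
  '2': digits start at 48: '2' = 48 + 2 = 50 → 0x32
= 0x74 0x32


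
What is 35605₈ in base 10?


Positional values:
Position 0: 5 × 8^0 = 5
Position 1: 0 × 8^1 = 0
Position 2: 6 × 8^2 = 384
Position 3: 5 × 8^3 = 2560
Position 4: 3 × 8^4 = 12288
Sum = 5 + 0 + 384 + 2560 + 12288
= 15237


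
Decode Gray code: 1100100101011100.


Gray code: 1100100101011100
MSB stays the same: 1
Each subsequent bit = prev_binary XOR current_gray:
  B[1] = 1 XOR 1 = 0
  B[2] = 0 XOR 0 = 0
  B[3] = 0 XOR 0 = 0
  B[4] = 0 XOR 1 = 1
  B[5] = 1 XOR 0 = 1
  B[6] = 1 XOR 0 = 1
  B[7] = 1 XOR 1 = 0
  B[8] = 0 XOR 0 = 0
  B[9] = 0 XOR 1 = 1
  B[10] = 1 XOR 0 = 1
  B[11] = 1 XOR 1 = 0
  B[12] = 0 XOR 1 = 1
  B[13] = 1 XOR 1 = 0
  B[14] = 0 XOR 0 = 0
  B[15] = 0 XOR 0 = 0
= 1000111001101000 (36456 decimal)


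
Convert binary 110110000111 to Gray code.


Binary: 110110000111
Gray code: G = B XOR (B >> 1)
B >> 1 = 011011000011
110110000111 XOR 011011000011:
  1 XOR 0 = 1
  1 XOR 1 = 0
  0 XOR 1 = 1
  1 XOR 0 = 1
  1 XOR 1 = 0
  0 XOR 1 = 1
  0 XOR 0 = 0
  0 XOR 0 = 0
  0 XOR 0 = 0
  1 XOR 0 = 1
  1 XOR 1 = 0
  1 XOR 1 = 0
= 101101000100


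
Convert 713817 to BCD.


Each digit → 4-bit binary:
  7 → 0111
  1 → 0001
  3 → 0011
  8 → 1000
  1 → 0001
  7 → 0111
= 0111 0001 0011 1000 0001 0111


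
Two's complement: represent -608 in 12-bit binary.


Original: 001001100000
Step 1 - Invert all bits: 110110011111
Step 2 - Add 1: 110110011111 + 1
= 110110100000 (represents -608)


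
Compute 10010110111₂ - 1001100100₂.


Align and subtract column by column (LSB to MSB, borrowing when needed):
  10010110111
- 01001100100
  -----------
  col 0: (1 - 0 borrow-in) - 0 → 1 - 0 = 1, borrow out 0
  col 1: (1 - 0 borrow-in) - 0 → 1 - 0 = 1, borrow out 0
  col 2: (1 - 0 borrow-in) - 1 → 1 - 1 = 0, borrow out 0
  col 3: (0 - 0 borrow-in) - 0 → 0 - 0 = 0, borrow out 0
  col 4: (1 - 0 borrow-in) - 0 → 1 - 0 = 1, borrow out 0
  col 5: (1 - 0 borrow-in) - 1 → 1 - 1 = 0, borrow out 0
  col 6: (0 - 0 borrow-in) - 1 → borrow from next column: (0+2) - 1 = 1, borrow out 1
  col 7: (1 - 1 borrow-in) - 0 → 0 - 0 = 0, borrow out 0
  col 8: (0 - 0 borrow-in) - 0 → 0 - 0 = 0, borrow out 0
  col 9: (0 - 0 borrow-in) - 1 → borrow from next column: (0+2) - 1 = 1, borrow out 1
  col 10: (1 - 1 borrow-in) - 0 → 0 - 0 = 0, borrow out 0
Reading bits MSB→LSB: 01001010011
Strip leading zeros: 1001010011
= 1001010011


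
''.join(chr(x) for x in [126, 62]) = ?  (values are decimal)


Codes (decimal): 126 62
Per-code ASCII lookup:
  126  (special character) → '~'
  62  (special character) → '>'
= '~>'


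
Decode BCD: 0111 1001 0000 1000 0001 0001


Each 4-bit group → digit:
  0111 → 7
  1001 → 9
  0000 → 0
  1000 → 8
  0001 → 1
  0001 → 1
= 790811


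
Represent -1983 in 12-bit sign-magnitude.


Sign bit: 1 (negative)
Magnitude: 1983 = 11110111111
= 111110111111


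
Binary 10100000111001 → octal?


Group into 3-bit groups: 010100000111001
  010 = 2
  100 = 4
  000 = 0
  111 = 7
  001 = 1
= 0o24071


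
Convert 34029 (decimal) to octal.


Divide by 8 repeatedly:
34029 ÷ 8 = 4253 remainder 5
4253 ÷ 8 = 531 remainder 5
531 ÷ 8 = 66 remainder 3
66 ÷ 8 = 8 remainder 2
8 ÷ 8 = 1 remainder 0
1 ÷ 8 = 0 remainder 1
Reading remainders bottom-up:
= 0o102355


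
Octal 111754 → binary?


Each octal digit → 3 binary bits:
  1 = 001
  1 = 001
  1 = 001
  7 = 111
  5 = 101
  4 = 100
Concatenate: 001 001 001 111 101 100
= 001001001111101100


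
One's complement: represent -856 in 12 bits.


Original: 001101011000
Invert all bits:
  bit 0: 0 → 1
  bit 1: 0 → 1
  bit 2: 1 → 0
  bit 3: 1 → 0
  bit 4: 0 → 1
  bit 5: 1 → 0
  bit 6: 0 → 1
  bit 7: 1 → 0
  bit 8: 1 → 0
  bit 9: 0 → 1
  bit 10: 0 → 1
  bit 11: 0 → 1
= 110010100111


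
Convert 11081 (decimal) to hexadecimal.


Divide by 16 repeatedly:
11081 ÷ 16 = 692 remainder 9 (9)
692 ÷ 16 = 43 remainder 4 (4)
43 ÷ 16 = 2 remainder 11 (B)
2 ÷ 16 = 0 remainder 2 (2)
Reading remainders bottom-up:
= 0x2B49


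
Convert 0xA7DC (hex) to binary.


Each hex digit → 4 binary bits:
  A = 1010
  7 = 0111
  D = 1101
  C = 1100
Concatenate: 1010 0111 1101 1100
= 1010011111011100


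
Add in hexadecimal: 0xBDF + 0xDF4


Align and add column by column (LSB to MSB, each column mod 16 with carry):
  0BDF
+ 0DF4
  ----
  col 0: F(15) + 4(4) + 0 (carry in) = 19 → 3(3), carry out 1
  col 1: D(13) + F(15) + 1 (carry in) = 29 → D(13), carry out 1
  col 2: B(11) + D(13) + 1 (carry in) = 25 → 9(9), carry out 1
  col 3: 0(0) + 0(0) + 1 (carry in) = 1 → 1(1), carry out 0
Reading digits MSB→LSB: 19D3
Strip leading zeros: 19D3
= 0x19D3


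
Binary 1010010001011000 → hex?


Group into 4-bit nibbles: 1010010001011000
  1010 = A
  0100 = 4
  0101 = 5
  1000 = 8
= 0xA458


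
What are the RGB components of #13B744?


Hex: #13B744
R = 13₁₆ = 19
G = B7₁₆ = 183
B = 44₁₆ = 68
= RGB(19, 183, 68)


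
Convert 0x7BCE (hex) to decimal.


Positional values:
Position 0: E × 16^0 = 14 × 1 = 14
Position 1: C × 16^1 = 12 × 16 = 192
Position 2: B × 16^2 = 11 × 256 = 2816
Position 3: 7 × 16^3 = 7 × 4096 = 28672
Sum = 14 + 192 + 2816 + 28672
= 31694


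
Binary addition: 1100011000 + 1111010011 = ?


Align and add column by column (LSB to MSB, carry propagating):
  01100011000
+ 01111010011
  -----------
  col 0: 0 + 1 + 0 (carry in) = 1 → bit 1, carry out 0
  col 1: 0 + 1 + 0 (carry in) = 1 → bit 1, carry out 0
  col 2: 0 + 0 + 0 (carry in) = 0 → bit 0, carry out 0
  col 3: 1 + 0 + 0 (carry in) = 1 → bit 1, carry out 0
  col 4: 1 + 1 + 0 (carry in) = 2 → bit 0, carry out 1
  col 5: 0 + 0 + 1 (carry in) = 1 → bit 1, carry out 0
  col 6: 0 + 1 + 0 (carry in) = 1 → bit 1, carry out 0
  col 7: 0 + 1 + 0 (carry in) = 1 → bit 1, carry out 0
  col 8: 1 + 1 + 0 (carry in) = 2 → bit 0, carry out 1
  col 9: 1 + 1 + 1 (carry in) = 3 → bit 1, carry out 1
  col 10: 0 + 0 + 1 (carry in) = 1 → bit 1, carry out 0
Reading bits MSB→LSB: 11011101011
Strip leading zeros: 11011101011
= 11011101011


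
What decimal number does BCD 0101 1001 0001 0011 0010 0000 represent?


Each 4-bit group → digit:
  0101 → 5
  1001 → 9
  0001 → 1
  0011 → 3
  0010 → 2
  0000 → 0
= 591320


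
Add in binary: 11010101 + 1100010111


Align and add column by column (LSB to MSB, carry propagating):
  00011010101
+ 01100010111
  -----------
  col 0: 1 + 1 + 0 (carry in) = 2 → bit 0, carry out 1
  col 1: 0 + 1 + 1 (carry in) = 2 → bit 0, carry out 1
  col 2: 1 + 1 + 1 (carry in) = 3 → bit 1, carry out 1
  col 3: 0 + 0 + 1 (carry in) = 1 → bit 1, carry out 0
  col 4: 1 + 1 + 0 (carry in) = 2 → bit 0, carry out 1
  col 5: 0 + 0 + 1 (carry in) = 1 → bit 1, carry out 0
  col 6: 1 + 0 + 0 (carry in) = 1 → bit 1, carry out 0
  col 7: 1 + 0 + 0 (carry in) = 1 → bit 1, carry out 0
  col 8: 0 + 1 + 0 (carry in) = 1 → bit 1, carry out 0
  col 9: 0 + 1 + 0 (carry in) = 1 → bit 1, carry out 0
  col 10: 0 + 0 + 0 (carry in) = 0 → bit 0, carry out 0
Reading bits MSB→LSB: 01111101100
Strip leading zeros: 1111101100
= 1111101100


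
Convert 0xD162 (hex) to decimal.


Positional values:
Position 0: 2 × 16^0 = 2 × 1 = 2
Position 1: 6 × 16^1 = 6 × 16 = 96
Position 2: 1 × 16^2 = 1 × 256 = 256
Position 3: D × 16^3 = 13 × 4096 = 53248
Sum = 2 + 96 + 256 + 53248
= 53602


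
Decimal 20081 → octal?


Divide by 8 repeatedly:
20081 ÷ 8 = 2510 remainder 1
2510 ÷ 8 = 313 remainder 6
313 ÷ 8 = 39 remainder 1
39 ÷ 8 = 4 remainder 7
4 ÷ 8 = 0 remainder 4
Reading remainders bottom-up:
= 0o47161


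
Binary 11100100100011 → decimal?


Positional values:
Bit 0: 1 × 2^0 = 1
Bit 1: 1 × 2^1 = 2
Bit 5: 1 × 2^5 = 32
Bit 8: 1 × 2^8 = 256
Bit 11: 1 × 2^11 = 2048
Bit 12: 1 × 2^12 = 4096
Bit 13: 1 × 2^13 = 8192
Sum = 1 + 2 + 32 + 256 + 2048 + 4096 + 8192
= 14627


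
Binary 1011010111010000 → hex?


Group into 4-bit nibbles: 1011010111010000
  1011 = B
  0101 = 5
  1101 = D
  0000 = 0
= 0xB5D0


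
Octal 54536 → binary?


Each octal digit → 3 binary bits:
  5 = 101
  4 = 100
  5 = 101
  3 = 011
  6 = 110
Concatenate: 101 100 101 011 110
= 101100101011110


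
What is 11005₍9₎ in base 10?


Positional values (base 9):
  5 × 9^0 = 5 × 1 = 5
  0 × 9^1 = 0 × 9 = 0
  0 × 9^2 = 0 × 81 = 0
  1 × 9^3 = 1 × 729 = 729
  1 × 9^4 = 1 × 6561 = 6561
Sum = 5 + 0 + 0 + 729 + 6561
= 7295


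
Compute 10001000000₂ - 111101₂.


Align and subtract column by column (LSB to MSB, borrowing when needed):
  10001000000
- 00000111101
  -----------
  col 0: (0 - 0 borrow-in) - 1 → borrow from next column: (0+2) - 1 = 1, borrow out 1
  col 1: (0 - 1 borrow-in) - 0 → borrow from next column: (-1+2) - 0 = 1, borrow out 1
  col 2: (0 - 1 borrow-in) - 1 → borrow from next column: (-1+2) - 1 = 0, borrow out 1
  col 3: (0 - 1 borrow-in) - 1 → borrow from next column: (-1+2) - 1 = 0, borrow out 1
  col 4: (0 - 1 borrow-in) - 1 → borrow from next column: (-1+2) - 1 = 0, borrow out 1
  col 5: (0 - 1 borrow-in) - 1 → borrow from next column: (-1+2) - 1 = 0, borrow out 1
  col 6: (1 - 1 borrow-in) - 0 → 0 - 0 = 0, borrow out 0
  col 7: (0 - 0 borrow-in) - 0 → 0 - 0 = 0, borrow out 0
  col 8: (0 - 0 borrow-in) - 0 → 0 - 0 = 0, borrow out 0
  col 9: (0 - 0 borrow-in) - 0 → 0 - 0 = 0, borrow out 0
  col 10: (1 - 0 borrow-in) - 0 → 1 - 0 = 1, borrow out 0
Reading bits MSB→LSB: 10000000011
Strip leading zeros: 10000000011
= 10000000011


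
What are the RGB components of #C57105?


Hex: #C57105
R = C5₁₆ = 197
G = 71₁₆ = 113
B = 05₁₆ = 5
= RGB(197, 113, 5)


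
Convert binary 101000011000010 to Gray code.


Binary: 101000011000010
Gray code: G = B XOR (B >> 1)
B >> 1 = 010100001100001
101000011000010 XOR 010100001100001:
  1 XOR 0 = 1
  0 XOR 1 = 1
  1 XOR 0 = 1
  0 XOR 1 = 1
  0 XOR 0 = 0
  0 XOR 0 = 0
  0 XOR 0 = 0
  1 XOR 0 = 1
  1 XOR 1 = 0
  0 XOR 1 = 1
  0 XOR 0 = 0
  0 XOR 0 = 0
  0 XOR 0 = 0
  1 XOR 0 = 1
  0 XOR 1 = 1
= 111100010100011


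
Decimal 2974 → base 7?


Divide by 7 repeatedly:
2974 ÷ 7 = 424 remainder 6
424 ÷ 7 = 60 remainder 4
60 ÷ 7 = 8 remainder 4
8 ÷ 7 = 1 remainder 1
1 ÷ 7 = 0 remainder 1
Reading remainders bottom-up:
= 11446


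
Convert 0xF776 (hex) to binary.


Each hex digit → 4 binary bits:
  F = 1111
  7 = 0111
  7 = 0111
  6 = 0110
Concatenate: 1111 0111 0111 0110
= 1111011101110110


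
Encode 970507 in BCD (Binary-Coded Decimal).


Each digit → 4-bit binary:
  9 → 1001
  7 → 0111
  0 → 0000
  5 → 0101
  0 → 0000
  7 → 0111
= 1001 0111 0000 0101 0000 0111


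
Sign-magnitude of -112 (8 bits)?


Sign bit: 1 (negative)
Magnitude: 112 = 1110000
= 11110000


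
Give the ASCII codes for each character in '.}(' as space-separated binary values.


String: '.}('  (3 characters)
Per-character ASCII lookup:
  '.': special character: '.' = 46 → 101110
  '}': special character: '}' = 125 → 1111101
  '(': special character: '(' = 40 → 101000
= 101110 1111101 101000


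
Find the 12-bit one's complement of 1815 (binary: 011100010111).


Original: 011100010111
Invert all bits:
  bit 0: 0 → 1
  bit 1: 1 → 0
  bit 2: 1 → 0
  bit 3: 1 → 0
  bit 4: 0 → 1
  bit 5: 0 → 1
  bit 6: 0 → 1
  bit 7: 1 → 0
  bit 8: 0 → 1
  bit 9: 1 → 0
  bit 10: 1 → 0
  bit 11: 1 → 0
= 100011101000


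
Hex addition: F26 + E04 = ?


Align and add column by column (LSB to MSB, each column mod 16 with carry):
  0F26
+ 0E04
  ----
  col 0: 6(6) + 4(4) + 0 (carry in) = 10 → A(10), carry out 0
  col 1: 2(2) + 0(0) + 0 (carry in) = 2 → 2(2), carry out 0
  col 2: F(15) + E(14) + 0 (carry in) = 29 → D(13), carry out 1
  col 3: 0(0) + 0(0) + 1 (carry in) = 1 → 1(1), carry out 0
Reading digits MSB→LSB: 1D2A
Strip leading zeros: 1D2A
= 0x1D2A


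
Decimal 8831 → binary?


Divide by 2 repeatedly:
8831 ÷ 2 = 4415 remainder 1
4415 ÷ 2 = 2207 remainder 1
2207 ÷ 2 = 1103 remainder 1
1103 ÷ 2 = 551 remainder 1
551 ÷ 2 = 275 remainder 1
275 ÷ 2 = 137 remainder 1
137 ÷ 2 = 68 remainder 1
68 ÷ 2 = 34 remainder 0
34 ÷ 2 = 17 remainder 0
17 ÷ 2 = 8 remainder 1
8 ÷ 2 = 4 remainder 0
4 ÷ 2 = 2 remainder 0
2 ÷ 2 = 1 remainder 0
1 ÷ 2 = 0 remainder 1
Reading remainders bottom-up:
= 10001001111111


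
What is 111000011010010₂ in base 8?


Group into 3-bit groups: 111000011010010
  111 = 7
  000 = 0
  011 = 3
  010 = 2
  010 = 2
= 0o70322


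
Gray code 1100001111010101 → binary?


Gray code: 1100001111010101
MSB stays the same: 1
Each subsequent bit = prev_binary XOR current_gray:
  B[1] = 1 XOR 1 = 0
  B[2] = 0 XOR 0 = 0
  B[3] = 0 XOR 0 = 0
  B[4] = 0 XOR 0 = 0
  B[5] = 0 XOR 0 = 0
  B[6] = 0 XOR 1 = 1
  B[7] = 1 XOR 1 = 0
  B[8] = 0 XOR 1 = 1
  B[9] = 1 XOR 1 = 0
  B[10] = 0 XOR 0 = 0
  B[11] = 0 XOR 1 = 1
  B[12] = 1 XOR 0 = 1
  B[13] = 1 XOR 1 = 0
  B[14] = 0 XOR 0 = 0
  B[15] = 0 XOR 1 = 1
= 1000001010011001 (33433 decimal)


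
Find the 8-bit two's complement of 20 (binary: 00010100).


Original: 00010100
Step 1 - Invert all bits: 11101011
Step 2 - Add 1: 11101011 + 1
= 11101100 (represents -20)


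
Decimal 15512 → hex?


Divide by 16 repeatedly:
15512 ÷ 16 = 969 remainder 8 (8)
969 ÷ 16 = 60 remainder 9 (9)
60 ÷ 16 = 3 remainder 12 (C)
3 ÷ 16 = 0 remainder 3 (3)
Reading remainders bottom-up:
= 0x3C98


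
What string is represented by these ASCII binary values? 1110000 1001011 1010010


Codes (binary): 1110000 1001011 1010010
Per-code ASCII lookup:
  1110000 = 112  (range 97-122: lowercase, 112 - 97 = 15) → 'p'
  1001011 = 75  (range 65-90: uppercase, 75 - 65 = 10) → 'K'
  1010010 = 82  (range 65-90: uppercase, 82 - 65 = 17) → 'R'
= 'pKR'


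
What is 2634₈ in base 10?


Positional values:
Position 0: 4 × 8^0 = 4
Position 1: 3 × 8^1 = 24
Position 2: 6 × 8^2 = 384
Position 3: 2 × 8^3 = 1024
Sum = 4 + 24 + 384 + 1024
= 1436


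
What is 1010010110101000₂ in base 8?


Group into 3-bit groups: 001010010110101000
  001 = 1
  010 = 2
  010 = 2
  110 = 6
  101 = 5
  000 = 0
= 0o122650


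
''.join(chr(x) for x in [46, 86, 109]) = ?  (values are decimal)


Codes (decimal): 46 86 109
Per-code ASCII lookup:
  46  (special character) → '.'
  86  (range 65-90: uppercase, 86 - 65 = 21) → 'V'
  109  (range 97-122: lowercase, 109 - 97 = 12) → 'm'
= '.Vm'


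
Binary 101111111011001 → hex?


Group into 4-bit nibbles: 0101111111011001
  0101 = 5
  1111 = F
  1101 = D
  1001 = 9
= 0x5FD9


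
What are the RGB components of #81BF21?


Hex: #81BF21
R = 81₁₆ = 129
G = BF₁₆ = 191
B = 21₁₆ = 33
= RGB(129, 191, 33)


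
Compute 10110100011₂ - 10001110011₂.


Align and subtract column by column (LSB to MSB, borrowing when needed):
  10110100011
- 10001110011
  -----------
  col 0: (1 - 0 borrow-in) - 1 → 1 - 1 = 0, borrow out 0
  col 1: (1 - 0 borrow-in) - 1 → 1 - 1 = 0, borrow out 0
  col 2: (0 - 0 borrow-in) - 0 → 0 - 0 = 0, borrow out 0
  col 3: (0 - 0 borrow-in) - 0 → 0 - 0 = 0, borrow out 0
  col 4: (0 - 0 borrow-in) - 1 → borrow from next column: (0+2) - 1 = 1, borrow out 1
  col 5: (1 - 1 borrow-in) - 1 → borrow from next column: (0+2) - 1 = 1, borrow out 1
  col 6: (0 - 1 borrow-in) - 1 → borrow from next column: (-1+2) - 1 = 0, borrow out 1
  col 7: (1 - 1 borrow-in) - 0 → 0 - 0 = 0, borrow out 0
  col 8: (1 - 0 borrow-in) - 0 → 1 - 0 = 1, borrow out 0
  col 9: (0 - 0 borrow-in) - 0 → 0 - 0 = 0, borrow out 0
  col 10: (1 - 0 borrow-in) - 1 → 1 - 1 = 0, borrow out 0
Reading bits MSB→LSB: 00100110000
Strip leading zeros: 100110000
= 100110000


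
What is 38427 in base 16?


Divide by 16 repeatedly:
38427 ÷ 16 = 2401 remainder 11 (B)
2401 ÷ 16 = 150 remainder 1 (1)
150 ÷ 16 = 9 remainder 6 (6)
9 ÷ 16 = 0 remainder 9 (9)
Reading remainders bottom-up:
= 0x961B


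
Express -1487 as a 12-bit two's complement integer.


Original: 010111001111
Step 1 - Invert all bits: 101000110000
Step 2 - Add 1: 101000110000 + 1
= 101000110001 (represents -1487)


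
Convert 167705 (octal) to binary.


Each octal digit → 3 binary bits:
  1 = 001
  6 = 110
  7 = 111
  7 = 111
  0 = 000
  5 = 101
Concatenate: 001 110 111 111 000 101
= 001110111111000101


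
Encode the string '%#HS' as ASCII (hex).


String: '%#HS'  (4 characters)
Per-character ASCII lookup:
  '%': special character: '%' = 37 → 0x25
  '#': special character: '#' = 35 → 0x23
  'H': uppercase starts at 65: 'H' = 65 + 7 = 72 → 0x48
  'S': uppercase starts at 65: 'S' = 65 + 18 = 83 → 0x53
= 0x25 0x23 0x48 0x53


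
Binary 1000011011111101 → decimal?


Positional values:
Bit 0: 1 × 2^0 = 1
Bit 2: 1 × 2^2 = 4
Bit 3: 1 × 2^3 = 8
Bit 4: 1 × 2^4 = 16
Bit 5: 1 × 2^5 = 32
Bit 6: 1 × 2^6 = 64
Bit 7: 1 × 2^7 = 128
Bit 9: 1 × 2^9 = 512
Bit 10: 1 × 2^10 = 1024
Bit 15: 1 × 2^15 = 32768
Sum = 1 + 4 + 8 + 16 + 32 + 64 + 128 + 512 + 1024 + 32768
= 34557


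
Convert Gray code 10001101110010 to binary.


Gray code: 10001101110010
MSB stays the same: 1
Each subsequent bit = prev_binary XOR current_gray:
  B[1] = 1 XOR 0 = 1
  B[2] = 1 XOR 0 = 1
  B[3] = 1 XOR 0 = 1
  B[4] = 1 XOR 1 = 0
  B[5] = 0 XOR 1 = 1
  B[6] = 1 XOR 0 = 1
  B[7] = 1 XOR 1 = 0
  B[8] = 0 XOR 1 = 1
  B[9] = 1 XOR 1 = 0
  B[10] = 0 XOR 0 = 0
  B[11] = 0 XOR 0 = 0
  B[12] = 0 XOR 1 = 1
  B[13] = 1 XOR 0 = 1
= 11110110100011 (15779 decimal)
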